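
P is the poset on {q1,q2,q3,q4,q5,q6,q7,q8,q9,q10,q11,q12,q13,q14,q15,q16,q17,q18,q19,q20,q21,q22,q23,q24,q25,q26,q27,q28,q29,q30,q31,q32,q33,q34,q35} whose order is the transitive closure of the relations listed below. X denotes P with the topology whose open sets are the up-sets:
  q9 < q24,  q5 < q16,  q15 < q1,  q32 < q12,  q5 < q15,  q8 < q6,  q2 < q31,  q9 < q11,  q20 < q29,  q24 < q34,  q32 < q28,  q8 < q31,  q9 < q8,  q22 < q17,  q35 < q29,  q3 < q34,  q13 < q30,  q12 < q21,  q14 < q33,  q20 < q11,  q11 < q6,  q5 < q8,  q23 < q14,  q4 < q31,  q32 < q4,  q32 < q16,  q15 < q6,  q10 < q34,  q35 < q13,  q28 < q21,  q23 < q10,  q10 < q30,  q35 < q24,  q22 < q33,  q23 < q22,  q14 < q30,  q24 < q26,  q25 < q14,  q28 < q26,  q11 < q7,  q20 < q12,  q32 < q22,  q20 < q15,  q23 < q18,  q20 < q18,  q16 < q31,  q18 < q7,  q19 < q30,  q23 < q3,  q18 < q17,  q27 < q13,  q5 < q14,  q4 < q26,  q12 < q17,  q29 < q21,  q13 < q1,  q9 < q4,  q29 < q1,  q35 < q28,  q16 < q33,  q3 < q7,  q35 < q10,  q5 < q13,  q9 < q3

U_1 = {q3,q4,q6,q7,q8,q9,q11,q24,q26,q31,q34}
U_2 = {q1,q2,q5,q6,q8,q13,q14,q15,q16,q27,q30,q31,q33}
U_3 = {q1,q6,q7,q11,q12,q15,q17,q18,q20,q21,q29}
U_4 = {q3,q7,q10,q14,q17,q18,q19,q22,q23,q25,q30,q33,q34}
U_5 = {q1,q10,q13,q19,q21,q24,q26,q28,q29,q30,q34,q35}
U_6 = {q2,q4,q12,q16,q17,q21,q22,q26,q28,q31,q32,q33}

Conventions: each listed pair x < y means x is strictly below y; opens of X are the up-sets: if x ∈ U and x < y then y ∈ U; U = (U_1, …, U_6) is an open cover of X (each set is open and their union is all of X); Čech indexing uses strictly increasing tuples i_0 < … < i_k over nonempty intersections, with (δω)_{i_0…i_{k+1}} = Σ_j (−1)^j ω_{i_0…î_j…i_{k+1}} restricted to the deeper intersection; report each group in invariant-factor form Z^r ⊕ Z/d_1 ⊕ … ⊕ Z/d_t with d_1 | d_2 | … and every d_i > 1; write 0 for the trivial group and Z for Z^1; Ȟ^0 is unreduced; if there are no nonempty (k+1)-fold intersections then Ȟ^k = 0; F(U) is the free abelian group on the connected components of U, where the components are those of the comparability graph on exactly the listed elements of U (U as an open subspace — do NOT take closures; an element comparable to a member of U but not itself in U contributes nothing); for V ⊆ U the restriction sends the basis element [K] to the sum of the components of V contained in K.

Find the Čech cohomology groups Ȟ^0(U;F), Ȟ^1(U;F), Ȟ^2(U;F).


Ȟ^0 = Z,  Ȟ^1 = 0,  Ȟ^2 = Z/2

intersection data:
  U12={q6,q8,q31} U13={q6,q7,q11} U14={q3,q7,q34} U15={q24,q26,q34} U16={q4,q26,q31} U23={q1,q6,q15} U24={q14,q30,q33} U25={q1,q13,q30} U26={q2,q16,q31,q33} U34={q7,q17,q18} U35={q1,q21,q29} U36={q12,q17,q21} U45={q10,q19,q30,q34} U46={q17,q22,q33} U56={q21,q26,q28}
  U123={q6} U126={q31} U134={q7} U145={q34} U156={q26} U235={q1} U245={q30} U246={q33} U346={q17} U356={q21}
components per intersection:
  U1: {q3,q4,q6,q7,q8,q9,q11,q24,q26,q31,q34}
  U2: {q1,q2,q5,q6,q8,q13,q14,q15,q16,q27,q30,q31,q33}
  U3: {q1,q6,q7,q11,q12,q15,q17,q18,q20,q21,q29}
  U4: {q3,q7,q10,q14,q17,q18,q19,q22,q23,q25,q30,q33,q34}
  U5: {q1,q10,q13,q19,q21,q24,q26,q28,q29,q30,q34,q35}
  U6: {q2,q4,q12,q16,q17,q21,q22,q26,q28,q31,q32,q33}
  U12: {q6,q8,q31}
  U13: {q6,q7,q11}
  U14: {q3,q7,q34}
  U15: {q24,q26,q34}
  U16: {q4,q26,q31}
  U23: {q1,q6,q15}
  U24: {q14,q30,q33}
  U25: {q1,q13,q30}
  U26: {q2,q16,q31,q33}
  U34: {q7,q17,q18}
  U35: {q1,q21,q29}
  U36: {q12,q17,q21}
  U45: {q10,q19,q30,q34}
  U46: {q17,q22,q33}
  U56: {q21,q26,q28}
  U123: {q6}
  U126: {q31}
  U134: {q7}
  U145: {q34}
  U156: {q26}
  U235: {q1}
  U245: {q30}
  U246: {q33}
  U346: {q17}
  U356: {q21}
C dims 6,15,10; δ0: rk 5, SNF 1^5; δ1: rk 10, SNF 1^9·2
Ȟ^0 = (6 − 5) − 0 = 1, so Ȟ^0 ≅ Z
Ȟ^1 = (15 − 10) − 5 = 0, so Ȟ^1 ≅ 0
Ȟ^2 = (10 − 0) − 10 = 0 plus torsion [2], so Ȟ^2 ≅ Z/2


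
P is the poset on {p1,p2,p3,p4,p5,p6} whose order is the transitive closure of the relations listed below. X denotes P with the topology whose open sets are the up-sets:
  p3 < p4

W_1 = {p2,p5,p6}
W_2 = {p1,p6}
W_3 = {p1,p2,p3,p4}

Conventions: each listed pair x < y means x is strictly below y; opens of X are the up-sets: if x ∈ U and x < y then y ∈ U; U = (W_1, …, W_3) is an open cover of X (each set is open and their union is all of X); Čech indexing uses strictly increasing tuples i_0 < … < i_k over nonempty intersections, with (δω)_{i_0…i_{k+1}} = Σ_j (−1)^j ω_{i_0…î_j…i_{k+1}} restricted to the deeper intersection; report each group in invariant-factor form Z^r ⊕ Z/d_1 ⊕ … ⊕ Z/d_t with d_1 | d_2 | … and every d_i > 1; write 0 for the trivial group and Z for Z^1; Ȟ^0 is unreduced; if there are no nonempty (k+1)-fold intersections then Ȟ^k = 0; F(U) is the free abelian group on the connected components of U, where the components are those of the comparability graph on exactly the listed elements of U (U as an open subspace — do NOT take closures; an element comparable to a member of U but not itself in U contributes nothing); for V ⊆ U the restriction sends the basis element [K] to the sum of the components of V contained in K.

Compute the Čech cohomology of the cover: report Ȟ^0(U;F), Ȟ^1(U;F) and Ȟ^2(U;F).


nonempty overlaps:
  W12={p6} W13={p2} W23={p1}
components per intersection:
  W1: {p2} {p5} {p6}
  W2: {p1} {p6}
  W3: {p1} {p2} {p3,p4}
  W12: {p6}
  W13: {p2}
  W23: {p1}
C dims 8,3; δ0: rk 3, SNF 1^3
degree 0: 8−3−0 = 5 → Ȟ^0 ≅ Z^5
degree 1: 3−0−3 = 0 → Ȟ^1 ≅ 0
degree 2: 0−0−0 = 0 → Ȟ^2 ≅ 0

Ȟ^0 = Z^5,  Ȟ^1 = 0,  Ȟ^2 = 0


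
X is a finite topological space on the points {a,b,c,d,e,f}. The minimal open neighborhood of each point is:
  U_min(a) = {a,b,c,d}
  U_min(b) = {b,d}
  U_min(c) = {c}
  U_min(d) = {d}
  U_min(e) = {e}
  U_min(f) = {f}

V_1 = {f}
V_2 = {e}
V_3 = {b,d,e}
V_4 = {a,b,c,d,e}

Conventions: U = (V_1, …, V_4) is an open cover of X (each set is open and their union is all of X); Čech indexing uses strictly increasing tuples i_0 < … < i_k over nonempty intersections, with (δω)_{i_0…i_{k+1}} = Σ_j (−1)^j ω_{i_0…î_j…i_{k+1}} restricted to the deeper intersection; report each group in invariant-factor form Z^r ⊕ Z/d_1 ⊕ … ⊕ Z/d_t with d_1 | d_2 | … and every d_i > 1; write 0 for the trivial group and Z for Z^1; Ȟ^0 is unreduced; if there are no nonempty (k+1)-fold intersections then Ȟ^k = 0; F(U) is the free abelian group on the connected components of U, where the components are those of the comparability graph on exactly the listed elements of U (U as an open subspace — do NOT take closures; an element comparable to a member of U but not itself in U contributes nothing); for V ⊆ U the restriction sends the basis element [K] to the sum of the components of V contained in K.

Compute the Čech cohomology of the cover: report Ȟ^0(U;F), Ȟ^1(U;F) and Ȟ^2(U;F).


cover nerve:
  V23={e} V24={e} V34={b,d,e}
  V234={e}
components per intersection:
  V1: {f}
  V2: {e}
  V3: {b,d} {e}
  V4: {a,b,c,d} {e}
  V23: {e}
  V24: {e}
  V34: {b,d} {e}
  V234: {e}
C dims 6,4,1; δ0: rk 3, SNF 1^3; δ1: rk 1, SNF 1^1
Ȟ^0: (6−3)−0=3 ⇒ Z^3
Ȟ^1: (4−1)−3=0 ⇒ 0
Ȟ^2: (1−0)−1=0 ⇒ 0

Ȟ^0 ≅ Z^3,  Ȟ^1 ≅ 0,  Ȟ^2 ≅ 0


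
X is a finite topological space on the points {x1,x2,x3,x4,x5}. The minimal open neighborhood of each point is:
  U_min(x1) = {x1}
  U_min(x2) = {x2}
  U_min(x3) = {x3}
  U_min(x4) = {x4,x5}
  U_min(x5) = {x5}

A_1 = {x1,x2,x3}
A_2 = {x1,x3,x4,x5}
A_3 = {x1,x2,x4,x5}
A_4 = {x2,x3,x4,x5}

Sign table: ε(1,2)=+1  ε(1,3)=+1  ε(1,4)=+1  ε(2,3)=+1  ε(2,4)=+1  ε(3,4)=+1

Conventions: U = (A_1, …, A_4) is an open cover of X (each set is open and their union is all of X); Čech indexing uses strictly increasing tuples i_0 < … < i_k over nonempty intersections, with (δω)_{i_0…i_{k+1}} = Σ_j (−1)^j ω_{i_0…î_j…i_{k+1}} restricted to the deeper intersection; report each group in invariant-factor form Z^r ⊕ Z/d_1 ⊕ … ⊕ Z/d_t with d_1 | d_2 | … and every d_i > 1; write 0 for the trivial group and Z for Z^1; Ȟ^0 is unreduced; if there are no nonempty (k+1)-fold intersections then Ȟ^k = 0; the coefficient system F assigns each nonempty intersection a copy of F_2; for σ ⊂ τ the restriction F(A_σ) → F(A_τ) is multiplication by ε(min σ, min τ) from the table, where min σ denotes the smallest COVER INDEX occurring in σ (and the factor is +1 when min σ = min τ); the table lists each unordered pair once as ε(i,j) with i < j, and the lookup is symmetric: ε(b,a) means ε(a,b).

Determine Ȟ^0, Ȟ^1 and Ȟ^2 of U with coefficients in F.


Ȟ^0 ≅ Z/2, Ȟ^1 ≅ 0, Ȟ^2 ≅ Z/2

nerve simplices:
  A12={x1,x3} A13={x1,x2} A14={x2,x3} A23={x1,x4,x5} A24={x3,x4,x5} A34={x2,x4,x5}
  A123={x1} A124={x3} A134={x2} A234={x4,x5}
C dims 4,6,4; δ0: rk_F2 3; δ1: rk_F2 3
degree 0: 4−3−0 = 1 → Ȟ^0 ≅ Z/2
degree 1: 6−3−3 = 0 → Ȟ^1 ≅ 0
degree 2: 4−0−3 = 1 → Ȟ^2 ≅ Z/2


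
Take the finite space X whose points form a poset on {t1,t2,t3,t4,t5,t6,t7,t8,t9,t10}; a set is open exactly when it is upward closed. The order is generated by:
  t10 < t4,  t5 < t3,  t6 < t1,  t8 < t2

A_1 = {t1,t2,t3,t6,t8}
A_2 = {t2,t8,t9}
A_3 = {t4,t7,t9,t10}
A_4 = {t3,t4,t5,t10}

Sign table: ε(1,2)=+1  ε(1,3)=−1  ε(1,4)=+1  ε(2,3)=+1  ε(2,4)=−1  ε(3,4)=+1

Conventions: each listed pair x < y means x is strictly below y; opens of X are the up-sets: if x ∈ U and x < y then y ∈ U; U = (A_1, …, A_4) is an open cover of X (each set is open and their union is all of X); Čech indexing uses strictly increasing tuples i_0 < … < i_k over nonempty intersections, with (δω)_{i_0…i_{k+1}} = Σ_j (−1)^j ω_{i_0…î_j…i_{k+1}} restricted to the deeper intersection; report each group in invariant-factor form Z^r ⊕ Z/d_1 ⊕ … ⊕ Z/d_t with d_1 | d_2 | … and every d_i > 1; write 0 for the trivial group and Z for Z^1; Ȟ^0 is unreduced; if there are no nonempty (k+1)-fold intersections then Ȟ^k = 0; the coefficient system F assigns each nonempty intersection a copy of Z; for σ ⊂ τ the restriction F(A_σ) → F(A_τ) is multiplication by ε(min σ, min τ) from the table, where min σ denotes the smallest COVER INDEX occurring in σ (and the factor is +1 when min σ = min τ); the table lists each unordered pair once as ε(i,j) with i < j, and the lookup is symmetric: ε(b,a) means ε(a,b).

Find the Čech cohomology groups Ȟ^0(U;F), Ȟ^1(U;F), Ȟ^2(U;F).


nerve simplices:
  A12={t2,t8} A14={t3} A23={t9} A34={t4,t10}
C dims 4,4; δ0: rk 3, SNF 1^3
degree 0: 4−3−0 = 1 → Ȟ^0 ≅ Z
degree 1: 4−0−3 = 1 → Ȟ^1 ≅ Z
degree 2: 0−0−0 = 0 → Ȟ^2 ≅ 0

Ȟ^0 ≅ Z, Ȟ^1 ≅ Z and Ȟ^2 ≅ 0


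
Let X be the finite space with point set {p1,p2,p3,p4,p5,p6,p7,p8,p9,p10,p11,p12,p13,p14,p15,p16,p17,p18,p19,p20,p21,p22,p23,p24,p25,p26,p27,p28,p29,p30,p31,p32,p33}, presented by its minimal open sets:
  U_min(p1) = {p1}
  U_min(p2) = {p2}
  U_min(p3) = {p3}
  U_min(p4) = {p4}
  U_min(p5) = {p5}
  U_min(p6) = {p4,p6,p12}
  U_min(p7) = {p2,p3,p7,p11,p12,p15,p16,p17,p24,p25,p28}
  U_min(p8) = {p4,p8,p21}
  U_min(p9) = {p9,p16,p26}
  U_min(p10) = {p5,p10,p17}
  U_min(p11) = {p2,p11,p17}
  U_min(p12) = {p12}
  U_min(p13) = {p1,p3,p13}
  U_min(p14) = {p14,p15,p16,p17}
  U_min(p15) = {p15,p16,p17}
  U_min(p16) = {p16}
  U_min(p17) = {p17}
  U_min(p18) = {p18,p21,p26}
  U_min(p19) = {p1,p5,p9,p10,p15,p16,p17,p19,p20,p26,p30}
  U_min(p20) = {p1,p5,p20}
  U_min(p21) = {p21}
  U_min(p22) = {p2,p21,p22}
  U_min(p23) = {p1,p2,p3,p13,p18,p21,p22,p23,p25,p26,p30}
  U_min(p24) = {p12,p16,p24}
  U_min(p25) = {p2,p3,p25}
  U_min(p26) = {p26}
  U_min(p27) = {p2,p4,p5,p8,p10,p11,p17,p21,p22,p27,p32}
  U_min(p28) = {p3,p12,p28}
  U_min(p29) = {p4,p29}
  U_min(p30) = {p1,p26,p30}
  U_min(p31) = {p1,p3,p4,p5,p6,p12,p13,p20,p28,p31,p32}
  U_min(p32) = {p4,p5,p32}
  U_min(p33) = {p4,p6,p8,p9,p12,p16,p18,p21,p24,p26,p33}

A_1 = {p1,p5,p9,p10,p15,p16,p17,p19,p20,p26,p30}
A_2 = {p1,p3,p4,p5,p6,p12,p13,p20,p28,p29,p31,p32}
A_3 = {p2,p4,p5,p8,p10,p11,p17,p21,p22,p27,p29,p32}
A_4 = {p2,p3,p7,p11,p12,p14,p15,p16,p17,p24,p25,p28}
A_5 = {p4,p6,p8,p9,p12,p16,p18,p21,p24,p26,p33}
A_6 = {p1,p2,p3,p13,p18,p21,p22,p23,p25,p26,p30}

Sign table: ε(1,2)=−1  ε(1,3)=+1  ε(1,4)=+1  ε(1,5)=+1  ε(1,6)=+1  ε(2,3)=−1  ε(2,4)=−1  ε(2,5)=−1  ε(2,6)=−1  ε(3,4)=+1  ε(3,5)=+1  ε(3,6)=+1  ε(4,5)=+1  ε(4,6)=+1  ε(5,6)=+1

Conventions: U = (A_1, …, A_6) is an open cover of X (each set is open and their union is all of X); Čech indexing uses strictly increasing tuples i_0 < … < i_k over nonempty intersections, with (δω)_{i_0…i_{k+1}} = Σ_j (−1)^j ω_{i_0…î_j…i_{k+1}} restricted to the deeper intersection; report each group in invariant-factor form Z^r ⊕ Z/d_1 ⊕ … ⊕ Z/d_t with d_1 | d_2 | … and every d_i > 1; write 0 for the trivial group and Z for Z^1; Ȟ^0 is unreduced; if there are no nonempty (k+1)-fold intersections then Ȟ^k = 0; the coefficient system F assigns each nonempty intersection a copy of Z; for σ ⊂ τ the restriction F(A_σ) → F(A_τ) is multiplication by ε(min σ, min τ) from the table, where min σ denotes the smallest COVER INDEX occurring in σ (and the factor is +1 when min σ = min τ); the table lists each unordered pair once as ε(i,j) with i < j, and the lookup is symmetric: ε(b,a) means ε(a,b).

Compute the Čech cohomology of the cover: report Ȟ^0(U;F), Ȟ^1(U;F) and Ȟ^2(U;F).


Ȟ^0 = Z, Ȟ^1 = 0 and Ȟ^2 = Z/2

nonempty intersections:
  A12={p1,p5,p20} A13={p5,p10,p17} A14={p15,p16,p17} A15={p9,p16,p26} A16={p1,p26,p30} A23={p4,p5,p29,p32} A24={p3,p12,p28} A25={p4,p6,p12} A26={p1,p3,p13} A34={p2,p11,p17} A35={p4,p8,p21} A36={p2,p21,p22} A45={p12,p16,p24} A46={p2,p3,p25} A56={p18,p21,p26}
  A123={p5} A126={p1} A134={p17} A145={p16} A156={p26} A235={p4} A245={p12} A246={p3} A346={p2} A356={p21}
C dims 6,15,10; δ0: rk 5, SNF 1^5; δ1: rk 10, SNF 1^9·2
Ȟ^0: (6−5)−0=1 ⇒ Z
Ȟ^1: (15−10)−5=0 ⇒ 0
Ȟ^2: (10−0)−10=0 plus torsion [2] ⇒ Z/2


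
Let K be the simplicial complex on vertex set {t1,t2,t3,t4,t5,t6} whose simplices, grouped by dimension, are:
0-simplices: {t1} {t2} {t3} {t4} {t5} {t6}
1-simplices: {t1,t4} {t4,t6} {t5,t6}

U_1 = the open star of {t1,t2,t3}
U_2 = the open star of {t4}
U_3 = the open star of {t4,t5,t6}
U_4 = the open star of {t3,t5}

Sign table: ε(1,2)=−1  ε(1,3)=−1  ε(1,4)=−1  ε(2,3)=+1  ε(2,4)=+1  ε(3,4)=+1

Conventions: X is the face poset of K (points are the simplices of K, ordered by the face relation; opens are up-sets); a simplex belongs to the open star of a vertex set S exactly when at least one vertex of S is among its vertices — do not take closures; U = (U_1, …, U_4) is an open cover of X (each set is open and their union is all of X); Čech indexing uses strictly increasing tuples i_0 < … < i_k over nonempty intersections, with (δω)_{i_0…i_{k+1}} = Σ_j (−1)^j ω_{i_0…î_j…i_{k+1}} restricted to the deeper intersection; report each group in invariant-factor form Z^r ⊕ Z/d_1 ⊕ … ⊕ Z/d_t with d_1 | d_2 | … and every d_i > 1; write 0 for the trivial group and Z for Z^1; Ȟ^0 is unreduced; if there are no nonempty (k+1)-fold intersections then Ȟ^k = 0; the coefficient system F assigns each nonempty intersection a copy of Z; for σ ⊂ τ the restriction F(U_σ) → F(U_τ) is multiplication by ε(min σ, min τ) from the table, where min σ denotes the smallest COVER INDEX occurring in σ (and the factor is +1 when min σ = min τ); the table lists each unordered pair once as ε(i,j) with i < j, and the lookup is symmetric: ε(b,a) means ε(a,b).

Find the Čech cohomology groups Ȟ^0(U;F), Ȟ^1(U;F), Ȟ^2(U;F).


nerve simplices:
  U1={{t1},{t2},{t3},{t1,t4}} U2={{t4},{t1,t4},{t4,t6}} U3={{t4},{t5},{t6},{t1,t4},{t4,t6},{t5,t6}} U4={{t3},{t5},{t5,t6}}
  U12={{t1,t4}} U13={{t1,t4}} U14={{t3}} U23={{t4},{t1,t4},{t4,t6}} U34={{t5},{t5,t6}}
  U123={{t1,t4}}
C dims 4,5,1; δ0: rk 3, SNF 1^3; δ1: rk 1, SNF 1^1
degree 0: 4−3−0 = 1 → Ȟ^0 ≅ Z
degree 1: 5−1−3 = 1 → Ȟ^1 ≅ Z
degree 2: 1−0−1 = 0 → Ȟ^2 ≅ 0

Ȟ^0 = Z; Ȟ^1 = Z; Ȟ^2 = 0


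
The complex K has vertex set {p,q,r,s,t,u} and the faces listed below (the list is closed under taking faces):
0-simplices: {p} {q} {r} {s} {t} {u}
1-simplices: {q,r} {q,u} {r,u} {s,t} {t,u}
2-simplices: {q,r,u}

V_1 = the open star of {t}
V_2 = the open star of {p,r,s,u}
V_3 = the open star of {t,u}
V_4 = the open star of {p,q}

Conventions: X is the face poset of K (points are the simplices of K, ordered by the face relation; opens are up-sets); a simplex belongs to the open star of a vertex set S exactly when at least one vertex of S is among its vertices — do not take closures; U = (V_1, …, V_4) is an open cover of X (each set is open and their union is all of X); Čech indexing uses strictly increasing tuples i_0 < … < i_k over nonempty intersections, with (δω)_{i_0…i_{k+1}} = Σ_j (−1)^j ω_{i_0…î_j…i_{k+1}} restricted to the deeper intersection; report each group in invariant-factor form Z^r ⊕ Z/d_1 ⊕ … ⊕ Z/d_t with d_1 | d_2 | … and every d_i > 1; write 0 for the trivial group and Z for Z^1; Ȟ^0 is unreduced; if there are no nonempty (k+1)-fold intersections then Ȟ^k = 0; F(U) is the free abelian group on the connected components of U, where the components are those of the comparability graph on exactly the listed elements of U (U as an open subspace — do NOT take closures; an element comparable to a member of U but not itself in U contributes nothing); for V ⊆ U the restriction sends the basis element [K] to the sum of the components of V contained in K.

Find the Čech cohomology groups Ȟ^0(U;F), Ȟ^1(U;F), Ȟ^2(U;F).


Ȟ^0 = Z^2, Ȟ^1 = 0 and Ȟ^2 = 0

intersection data:
  V1={{t},{s,t},{t,u}} V2={{p},{r},{s},{u},{q,r},{q,u},{r,u},{s,t},{t,u},{q,r,u}} V3={{t},{u},{q,u},{r,u},{s,t},{t,u},{q,r,u}} V4={{p},{q},{q,r},{q,u},{q,r,u}}
  V12={{s,t},{t,u}} V13={{t},{s,t},{t,u}} V23={{u},{q,u},{r,u},{s,t},{t,u},{q,r,u}} V24={{p},{q,r},{q,u},{q,r,u}} V34={{q,u},{q,r,u}}
  V123={{s,t},{t,u}} V234={{q,u},{q,r,u}}
components per intersection:
  V1: {{t},{s,t},{t,u}}
  V2: {{p}} {{r},{u},{q,r},{q,u},{r,u},{t,u},{q,r,u}} {{s},{s,t}}
  V3: {{t},{u},{q,u},{r,u},{s,t},{t,u},{q,r,u}}
  V4: {{p}} {{q},{q,r},{q,u},{q,r,u}}
  V12: {{s,t}} {{t,u}}
  V13: {{t},{s,t},{t,u}}
  V23: {{u},{q,u},{r,u},{t,u},{q,r,u}} {{s,t}}
  V24: {{p}} {{q,r},{q,u},{q,r,u}}
  V34: {{q,u},{q,r,u}}
  V123: {{s,t}} {{t,u}}
  V234: {{q,u},{q,r,u}}
C dims 7,8,3; δ0: rk 5, SNF 1^5; δ1: rk 3, SNF 1^3
Ȟ^0 = (7 − 5) − 0 = 2, so Ȟ^0 ≅ Z^2
Ȟ^1 = (8 − 3) − 5 = 0, so Ȟ^1 ≅ 0
Ȟ^2 = (3 − 0) − 3 = 0, so Ȟ^2 ≅ 0


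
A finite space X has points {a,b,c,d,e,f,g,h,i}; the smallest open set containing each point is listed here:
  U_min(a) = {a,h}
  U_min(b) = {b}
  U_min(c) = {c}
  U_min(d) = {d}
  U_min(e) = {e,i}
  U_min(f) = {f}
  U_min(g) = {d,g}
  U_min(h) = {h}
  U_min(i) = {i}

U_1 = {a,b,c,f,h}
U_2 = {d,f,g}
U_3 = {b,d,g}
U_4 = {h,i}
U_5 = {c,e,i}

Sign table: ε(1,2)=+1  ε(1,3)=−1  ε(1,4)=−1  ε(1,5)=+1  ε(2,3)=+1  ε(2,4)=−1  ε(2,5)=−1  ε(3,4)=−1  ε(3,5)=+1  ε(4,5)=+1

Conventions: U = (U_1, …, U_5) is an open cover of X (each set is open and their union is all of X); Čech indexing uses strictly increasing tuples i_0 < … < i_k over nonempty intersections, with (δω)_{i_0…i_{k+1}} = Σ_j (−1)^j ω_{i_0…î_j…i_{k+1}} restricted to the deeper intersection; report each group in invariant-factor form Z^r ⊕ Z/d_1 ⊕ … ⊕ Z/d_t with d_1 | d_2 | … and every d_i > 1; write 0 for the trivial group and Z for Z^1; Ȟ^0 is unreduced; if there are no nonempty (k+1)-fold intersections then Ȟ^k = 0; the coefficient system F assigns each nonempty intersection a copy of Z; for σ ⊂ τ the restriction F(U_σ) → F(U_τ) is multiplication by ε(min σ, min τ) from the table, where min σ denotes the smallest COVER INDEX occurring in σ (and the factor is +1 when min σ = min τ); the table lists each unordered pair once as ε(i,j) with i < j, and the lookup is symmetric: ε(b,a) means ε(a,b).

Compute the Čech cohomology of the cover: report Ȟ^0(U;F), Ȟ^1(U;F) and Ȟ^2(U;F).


Ȟ^0 ≅ 0,  Ȟ^1 ≅ Z ⊕ Z/2,  Ȟ^2 ≅ 0

nonempty intersections:
  U12={f} U13={b} U14={h} U15={c} U23={d,g} U45={i}
C dims 5,6; δ0: rk 5, SNF 1^4·2
Ȟ^0: (5−5)−0=0 ⇒ 0
Ȟ^1: (6−0)−5=1 plus torsion [2] ⇒ Z ⊕ Z/2
Ȟ^2: (0−0)−0=0 ⇒ 0


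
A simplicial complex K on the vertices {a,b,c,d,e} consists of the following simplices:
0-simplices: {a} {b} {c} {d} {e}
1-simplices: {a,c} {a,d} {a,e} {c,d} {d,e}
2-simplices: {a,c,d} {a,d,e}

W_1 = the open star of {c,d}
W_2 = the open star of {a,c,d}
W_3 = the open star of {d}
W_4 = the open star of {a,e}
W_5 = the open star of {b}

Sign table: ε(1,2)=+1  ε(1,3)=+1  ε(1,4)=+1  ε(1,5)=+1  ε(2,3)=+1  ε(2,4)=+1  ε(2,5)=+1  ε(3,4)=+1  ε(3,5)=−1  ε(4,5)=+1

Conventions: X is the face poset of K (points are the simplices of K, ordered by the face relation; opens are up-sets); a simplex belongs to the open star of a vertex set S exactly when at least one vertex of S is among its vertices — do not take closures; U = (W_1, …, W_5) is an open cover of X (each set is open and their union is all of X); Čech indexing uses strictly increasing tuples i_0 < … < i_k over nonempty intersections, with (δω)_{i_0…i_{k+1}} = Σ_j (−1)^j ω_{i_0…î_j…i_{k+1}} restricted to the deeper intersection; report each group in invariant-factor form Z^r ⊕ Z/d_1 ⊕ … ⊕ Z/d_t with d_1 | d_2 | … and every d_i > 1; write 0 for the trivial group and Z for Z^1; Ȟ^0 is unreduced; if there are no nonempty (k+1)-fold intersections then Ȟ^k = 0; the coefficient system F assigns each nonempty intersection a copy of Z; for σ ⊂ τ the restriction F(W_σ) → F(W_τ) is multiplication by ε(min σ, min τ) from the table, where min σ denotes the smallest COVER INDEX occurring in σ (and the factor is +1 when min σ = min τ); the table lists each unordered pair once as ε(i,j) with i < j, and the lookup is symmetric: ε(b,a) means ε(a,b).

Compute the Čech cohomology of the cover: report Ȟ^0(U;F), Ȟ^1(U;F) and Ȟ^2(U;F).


intersection data:
  W1={{c},{d},{a,c},{a,d},{c,d},{d,e},{a,c,d},{a,d,e}} W2={{a},{c},{d},{a,c},{a,d},{a,e},{c,d},{d,e},{a,c,d},{a,d,e}} W3={{d},{a,d},{c,d},{d,e},{a,c,d},{a,d,e}} W4={{a},{e},{a,c},{a,d},{a,e},{d,e},{a,c,d},{a,d,e}} W5={{b}}
  W12={{c},{d},{a,c},{a,d},{c,d},{d,e},{a,c,d},{a,d,e}} W13={{d},{a,d},{c,d},{d,e},{a,c,d},{a,d,e}} W14={{a,c},{a,d},{d,e},{a,c,d},{a,d,e}} W23={{d},{a,d},{c,d},{d,e},{a,c,d},{a,d,e}} W24={{a},{a,c},{a,d},{a,e},{d,e},{a,c,d},{a,d,e}} W34={{a,d},{d,e},{a,c,d},{a,d,e}}
  W123={{d},{a,d},{c,d},{d,e},{a,c,d},{a,d,e}} W124={{a,c},{a,d},{d,e},{a,c,d},{a,d,e}} W134={{a,d},{d,e},{a,c,d},{a,d,e}} W234={{a,d},{d,e},{a,c,d},{a,d,e}}
  W1234={{a,d},{d,e},{a,c,d},{a,d,e}}
C dims 5,6,4,1; δ0: rk 3, SNF 1^3; δ1: rk 3, SNF 1^3; δ2: rk 1, SNF 1^1
Ȟ^0 = (5 − 3) − 0 = 2, so Ȟ^0 ≅ Z^2
Ȟ^1 = (6 − 3) − 3 = 0, so Ȟ^1 ≅ 0
Ȟ^2 = (4 − 1) − 3 = 0, so Ȟ^2 ≅ 0

Ȟ^0 ≅ Z^2, Ȟ^1 ≅ 0 and Ȟ^2 ≅ 0


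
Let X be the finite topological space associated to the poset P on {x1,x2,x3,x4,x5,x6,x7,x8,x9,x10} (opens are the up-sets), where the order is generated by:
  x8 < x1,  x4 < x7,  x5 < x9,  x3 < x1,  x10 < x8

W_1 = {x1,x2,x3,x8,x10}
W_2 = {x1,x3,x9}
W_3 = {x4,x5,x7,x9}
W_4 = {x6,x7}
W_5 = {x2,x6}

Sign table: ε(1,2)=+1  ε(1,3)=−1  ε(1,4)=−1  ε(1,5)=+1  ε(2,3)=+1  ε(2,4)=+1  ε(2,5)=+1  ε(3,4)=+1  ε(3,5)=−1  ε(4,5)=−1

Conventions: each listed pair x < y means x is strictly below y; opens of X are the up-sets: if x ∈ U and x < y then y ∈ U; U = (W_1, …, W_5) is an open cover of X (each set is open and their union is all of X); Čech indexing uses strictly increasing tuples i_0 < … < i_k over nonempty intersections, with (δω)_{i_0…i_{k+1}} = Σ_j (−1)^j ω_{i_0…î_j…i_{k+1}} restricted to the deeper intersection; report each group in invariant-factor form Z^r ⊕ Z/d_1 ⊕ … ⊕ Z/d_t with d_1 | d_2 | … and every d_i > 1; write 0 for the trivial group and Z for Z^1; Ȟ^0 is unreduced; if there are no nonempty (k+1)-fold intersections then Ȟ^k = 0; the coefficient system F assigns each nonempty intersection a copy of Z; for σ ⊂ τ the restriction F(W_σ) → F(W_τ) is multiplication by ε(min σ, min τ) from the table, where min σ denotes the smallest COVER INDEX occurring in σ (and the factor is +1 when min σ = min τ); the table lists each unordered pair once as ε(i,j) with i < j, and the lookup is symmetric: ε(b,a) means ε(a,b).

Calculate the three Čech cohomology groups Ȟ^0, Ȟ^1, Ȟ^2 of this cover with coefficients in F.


Ȟ^0 ≅ 0, Ȟ^1 ≅ Z/2 and Ȟ^2 ≅ 0

nerve simplices:
  W12={x1,x3} W15={x2} W23={x9} W34={x7} W45={x6}
C dims 5,5; δ0: rk 5, SNF 1^4·2
degree 0: 5−5−0 = 0 → Ȟ^0 ≅ 0
degree 1: 5−0−5 = 0 plus torsion [2] → Ȟ^1 ≅ Z/2
degree 2: 0−0−0 = 0 → Ȟ^2 ≅ 0


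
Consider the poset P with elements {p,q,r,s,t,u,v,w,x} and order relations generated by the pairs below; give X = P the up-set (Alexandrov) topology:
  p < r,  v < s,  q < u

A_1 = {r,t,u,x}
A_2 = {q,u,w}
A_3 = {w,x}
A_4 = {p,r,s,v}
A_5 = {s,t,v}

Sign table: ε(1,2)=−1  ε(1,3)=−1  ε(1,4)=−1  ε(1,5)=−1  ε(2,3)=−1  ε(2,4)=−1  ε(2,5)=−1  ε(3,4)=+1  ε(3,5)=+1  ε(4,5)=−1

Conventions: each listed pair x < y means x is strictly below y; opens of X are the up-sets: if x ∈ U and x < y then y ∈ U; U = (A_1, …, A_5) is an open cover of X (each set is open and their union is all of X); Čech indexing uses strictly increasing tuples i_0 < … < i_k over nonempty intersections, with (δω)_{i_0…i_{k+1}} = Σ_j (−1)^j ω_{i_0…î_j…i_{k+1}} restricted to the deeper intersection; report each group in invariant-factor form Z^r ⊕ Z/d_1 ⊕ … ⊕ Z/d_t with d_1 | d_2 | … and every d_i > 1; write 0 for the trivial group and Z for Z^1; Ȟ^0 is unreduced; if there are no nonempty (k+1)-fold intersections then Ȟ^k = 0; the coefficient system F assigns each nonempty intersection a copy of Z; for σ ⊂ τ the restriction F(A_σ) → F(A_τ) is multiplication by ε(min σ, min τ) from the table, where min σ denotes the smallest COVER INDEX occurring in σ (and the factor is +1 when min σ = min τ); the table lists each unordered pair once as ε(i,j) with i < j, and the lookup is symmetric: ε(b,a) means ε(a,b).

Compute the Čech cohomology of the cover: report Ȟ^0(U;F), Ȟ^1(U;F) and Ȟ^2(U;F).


nerve of the cover:
  A12={u} A13={x} A14={r} A15={t} A23={w} A45={s,v}
C dims 5,6; δ0: rk 5, SNF 1^4·2
Ȟ^0 = (5 − 5) − 0 = 0, so Ȟ^0 ≅ 0
Ȟ^1 = (6 − 0) − 5 = 1 plus torsion [2], so Ȟ^1 ≅ Z ⊕ Z/2
Ȟ^2 = (0 − 0) − 0 = 0, so Ȟ^2 ≅ 0

Ȟ^0 = 0, Ȟ^1 = Z ⊕ Z/2 and Ȟ^2 = 0


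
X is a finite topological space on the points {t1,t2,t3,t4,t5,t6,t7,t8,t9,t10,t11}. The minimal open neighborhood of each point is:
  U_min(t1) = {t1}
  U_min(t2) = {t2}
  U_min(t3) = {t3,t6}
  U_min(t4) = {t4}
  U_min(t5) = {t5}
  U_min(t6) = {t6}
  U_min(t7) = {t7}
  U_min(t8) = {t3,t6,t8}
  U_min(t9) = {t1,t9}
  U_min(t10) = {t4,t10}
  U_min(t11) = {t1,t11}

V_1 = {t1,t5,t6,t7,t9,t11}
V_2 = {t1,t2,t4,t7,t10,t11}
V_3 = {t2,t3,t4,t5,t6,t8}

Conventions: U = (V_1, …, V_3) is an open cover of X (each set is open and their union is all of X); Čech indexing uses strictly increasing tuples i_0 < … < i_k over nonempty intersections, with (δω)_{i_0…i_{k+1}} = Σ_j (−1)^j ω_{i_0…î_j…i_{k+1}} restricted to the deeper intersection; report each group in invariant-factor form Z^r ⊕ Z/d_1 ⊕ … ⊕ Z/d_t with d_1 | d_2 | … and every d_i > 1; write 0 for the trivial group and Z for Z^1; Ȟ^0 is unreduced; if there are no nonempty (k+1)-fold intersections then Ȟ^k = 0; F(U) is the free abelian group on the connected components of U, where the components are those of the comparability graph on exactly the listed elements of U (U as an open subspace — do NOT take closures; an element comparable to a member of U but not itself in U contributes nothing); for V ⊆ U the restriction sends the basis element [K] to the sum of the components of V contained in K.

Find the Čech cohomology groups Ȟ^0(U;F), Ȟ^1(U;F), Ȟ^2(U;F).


Ȟ^0(U;F) ≅ Z^6; Ȟ^1(U;F) ≅ 0; Ȟ^2(U;F) ≅ 0

nonempty intersections:
  V12={t1,t7,t11} V13={t5,t6} V23={t2,t4}
components per intersection:
  V1: {t1,t9,t11} {t5} {t6} {t7}
  V2: {t1,t11} {t2} {t4,t10} {t7}
  V3: {t2} {t3,t6,t8} {t4} {t5}
  V12: {t1,t11} {t7}
  V13: {t5} {t6}
  V23: {t2} {t4}
C dims 12,6; δ0: rk 6, SNF 1^6
Ȟ^0: (12−6)−0=6 ⇒ Z^6
Ȟ^1: (6−0)−6=0 ⇒ 0
Ȟ^2: (0−0)−0=0 ⇒ 0


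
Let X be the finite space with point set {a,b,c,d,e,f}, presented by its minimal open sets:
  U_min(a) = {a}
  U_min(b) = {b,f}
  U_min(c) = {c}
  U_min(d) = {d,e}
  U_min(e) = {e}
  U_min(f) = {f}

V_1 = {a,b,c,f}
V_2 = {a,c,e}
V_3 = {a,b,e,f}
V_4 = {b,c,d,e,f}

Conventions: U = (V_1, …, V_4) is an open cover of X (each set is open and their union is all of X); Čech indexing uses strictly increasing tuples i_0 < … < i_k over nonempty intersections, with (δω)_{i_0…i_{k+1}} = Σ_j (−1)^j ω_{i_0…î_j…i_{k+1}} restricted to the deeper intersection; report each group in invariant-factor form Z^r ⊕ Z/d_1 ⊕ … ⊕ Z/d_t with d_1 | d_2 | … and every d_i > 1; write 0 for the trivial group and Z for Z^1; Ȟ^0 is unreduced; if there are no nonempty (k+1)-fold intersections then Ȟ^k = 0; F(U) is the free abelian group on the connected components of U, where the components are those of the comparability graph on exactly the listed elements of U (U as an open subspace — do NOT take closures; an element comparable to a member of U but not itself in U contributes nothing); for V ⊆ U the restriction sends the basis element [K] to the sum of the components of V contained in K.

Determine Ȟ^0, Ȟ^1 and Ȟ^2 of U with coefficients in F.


nerve simplices:
  V12={a,c} V13={a,b,f} V14={b,c,f} V23={a,e} V24={c,e} V34={b,e,f}
  V123={a} V124={c} V134={b,f} V234={e}
components per intersection:
  V1: {a} {b,f} {c}
  V2: {a} {c} {e}
  V3: {a} {b,f} {e}
  V4: {b,f} {c} {d,e}
  V12: {a} {c}
  V13: {a} {b,f}
  V14: {b,f} {c}
  V23: {a} {e}
  V24: {c} {e}
  V34: {b,f} {e}
  V123: {a}
  V124: {c}
  V134: {b,f}
  V234: {e}
C dims 12,12,4; δ0: rk 8, SNF 1^8; δ1: rk 4, SNF 1^4
degree 0: 12−8−0 = 4 → Ȟ^0 ≅ Z^4
degree 1: 12−4−8 = 0 → Ȟ^1 ≅ 0
degree 2: 4−0−4 = 0 → Ȟ^2 ≅ 0

Ȟ^0 = Z^4, Ȟ^1 = 0 and Ȟ^2 = 0


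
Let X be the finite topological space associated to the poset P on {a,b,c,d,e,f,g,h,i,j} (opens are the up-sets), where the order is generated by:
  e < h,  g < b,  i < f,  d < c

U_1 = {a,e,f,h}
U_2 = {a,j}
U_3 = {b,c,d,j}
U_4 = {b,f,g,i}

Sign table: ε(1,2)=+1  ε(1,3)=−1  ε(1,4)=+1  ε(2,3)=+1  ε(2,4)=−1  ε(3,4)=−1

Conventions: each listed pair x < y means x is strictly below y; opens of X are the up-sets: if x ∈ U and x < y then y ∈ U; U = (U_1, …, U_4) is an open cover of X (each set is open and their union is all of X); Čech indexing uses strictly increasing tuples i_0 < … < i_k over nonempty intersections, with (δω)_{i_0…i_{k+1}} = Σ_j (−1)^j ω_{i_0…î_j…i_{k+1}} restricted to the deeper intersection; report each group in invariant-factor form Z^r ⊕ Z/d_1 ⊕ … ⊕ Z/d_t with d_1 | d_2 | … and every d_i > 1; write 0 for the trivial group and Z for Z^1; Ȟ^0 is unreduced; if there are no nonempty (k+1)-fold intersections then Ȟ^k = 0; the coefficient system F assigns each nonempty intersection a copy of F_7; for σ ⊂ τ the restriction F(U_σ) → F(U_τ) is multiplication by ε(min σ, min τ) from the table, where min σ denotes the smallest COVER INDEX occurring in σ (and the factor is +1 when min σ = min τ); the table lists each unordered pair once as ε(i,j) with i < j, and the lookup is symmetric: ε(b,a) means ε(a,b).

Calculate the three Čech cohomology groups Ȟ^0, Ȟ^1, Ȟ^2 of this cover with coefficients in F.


intersection data:
  U12={a} U14={f} U23={j} U34={b}
C dims 4,4; δ0: rk_F7 4
Ȟ^0 = (4 − 4) − 0 = 0, so Ȟ^0 ≅ 0
Ȟ^1 = (4 − 0) − 4 = 0, so Ȟ^1 ≅ 0
Ȟ^2 = (0 − 0) − 0 = 0, so Ȟ^2 ≅ 0

Ȟ^0 ≅ 0,  Ȟ^1 ≅ 0,  Ȟ^2 ≅ 0


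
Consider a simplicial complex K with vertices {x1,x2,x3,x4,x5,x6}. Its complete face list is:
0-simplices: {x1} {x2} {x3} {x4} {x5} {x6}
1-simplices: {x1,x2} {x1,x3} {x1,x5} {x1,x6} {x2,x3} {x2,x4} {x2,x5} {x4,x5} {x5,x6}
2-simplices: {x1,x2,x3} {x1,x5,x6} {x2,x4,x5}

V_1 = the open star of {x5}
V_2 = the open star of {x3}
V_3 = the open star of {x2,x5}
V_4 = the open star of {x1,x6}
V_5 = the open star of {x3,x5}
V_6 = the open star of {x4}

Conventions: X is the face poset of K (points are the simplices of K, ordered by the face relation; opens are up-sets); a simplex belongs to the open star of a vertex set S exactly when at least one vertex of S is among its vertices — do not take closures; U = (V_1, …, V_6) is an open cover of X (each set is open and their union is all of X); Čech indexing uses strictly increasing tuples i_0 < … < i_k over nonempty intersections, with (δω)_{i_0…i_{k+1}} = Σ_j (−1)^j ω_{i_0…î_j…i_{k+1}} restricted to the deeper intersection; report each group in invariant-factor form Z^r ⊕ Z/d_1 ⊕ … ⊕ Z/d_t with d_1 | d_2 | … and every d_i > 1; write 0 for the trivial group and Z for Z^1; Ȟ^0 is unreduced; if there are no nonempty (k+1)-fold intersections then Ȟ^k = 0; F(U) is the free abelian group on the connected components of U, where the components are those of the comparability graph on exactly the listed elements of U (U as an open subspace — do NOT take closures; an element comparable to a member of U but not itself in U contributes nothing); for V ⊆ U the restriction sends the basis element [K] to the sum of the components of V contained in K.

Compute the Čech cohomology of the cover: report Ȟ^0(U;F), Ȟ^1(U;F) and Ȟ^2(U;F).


nerve simplices:
  V1={{x5},{x1,x5},{x2,x5},{x4,x5},{x5,x6},{x1,x5,x6},{x2,x4,x5}} V2={{x3},{x1,x3},{x2,x3},{x1,x2,x3}} V3={{x2},{x5},{x1,x2},{x1,x5},{x2,x3},{x2,x4},{x2,x5},{x4,x5},{x5,x6},{x1,x2,x3},{x1,x5,x6},{x2,x4,x5}} V4={{x1},{x6},{x1,x2},{x1,x3},{x1,x5},{x1,x6},{x5,x6},{x1,x2,x3},{x1,x5,x6}} V5={{x3},{x5},{x1,x3},{x1,x5},{x2,x3},{x2,x5},{x4,x5},{x5,x6},{x1,x2,x3},{x1,x5,x6},{x2,x4,x5}} V6={{x4},{x2,x4},{x4,x5},{x2,x4,x5}}
  V13={{x5},{x1,x5},{x2,x5},{x4,x5},{x5,x6},{x1,x5,x6},{x2,x4,x5}} V14={{x1,x5},{x5,x6},{x1,x5,x6}} V15={{x5},{x1,x5},{x2,x5},{x4,x5},{x5,x6},{x1,x5,x6},{x2,x4,x5}} V16={{x4,x5},{x2,x4,x5}} V23={{x2,x3},{x1,x2,x3}} V24={{x1,x3},{x1,x2,x3}} V25={{x3},{x1,x3},{x2,x3},{x1,x2,x3}} V34={{x1,x2},{x1,x5},{x5,x6},{x1,x2,x3},{x1,x5,x6}} V35={{x5},{x1,x5},{x2,x3},{x2,x5},{x4,x5},{x5,x6},{x1,x2,x3},{x1,x5,x6},{x2,x4,x5}} V36={{x2,x4},{x4,x5},{x2,x4,x5}} V45={{x1,x3},{x1,x5},{x5,x6},{x1,x2,x3},{x1,x5,x6}} V56={{x4,x5},{x2,x4,x5}}
  V134={{x1,x5},{x5,x6},{x1,x5,x6}} V135={{x5},{x1,x5},{x2,x5},{x4,x5},{x5,x6},{x1,x5,x6},{x2,x4,x5}} V136={{x4,x5},{x2,x4,x5}} V145={{x1,x5},{x5,x6},{x1,x5,x6}} V156={{x4,x5},{x2,x4,x5}} V234={{x1,x2,x3}} V235={{x2,x3},{x1,x2,x3}} V245={{x1,x3},{x1,x2,x3}} V345={{x1,x5},{x5,x6},{x1,x2,x3},{x1,x5,x6}} V356={{x4,x5},{x2,x4,x5}}
  V1345={{x1,x5},{x5,x6},{x1,x5,x6}} V1356={{x4,x5},{x2,x4,x5}} V2345={{x1,x2,x3}}
components per intersection:
  V1: {{x5},{x1,x5},{x2,x5},{x4,x5},{x5,x6},{x1,x5,x6},{x2,x4,x5}}
  V2: {{x3},{x1,x3},{x2,x3},{x1,x2,x3}}
  V3: {{x2},{x5},{x1,x2},{x1,x5},{x2,x3},{x2,x4},{x2,x5},{x4,x5},{x5,x6},{x1,x2,x3},{x1,x5,x6},{x2,x4,x5}}
  V4: {{x1},{x6},{x1,x2},{x1,x3},{x1,x5},{x1,x6},{x5,x6},{x1,x2,x3},{x1,x5,x6}}
  V5: {{x3},{x1,x3},{x2,x3},{x1,x2,x3}} {{x5},{x1,x5},{x2,x5},{x4,x5},{x5,x6},{x1,x5,x6},{x2,x4,x5}}
  V6: {{x4},{x2,x4},{x4,x5},{x2,x4,x5}}
  V13: {{x5},{x1,x5},{x2,x5},{x4,x5},{x5,x6},{x1,x5,x6},{x2,x4,x5}}
  V14: {{x1,x5},{x5,x6},{x1,x5,x6}}
  V15: {{x5},{x1,x5},{x2,x5},{x4,x5},{x5,x6},{x1,x5,x6},{x2,x4,x5}}
  V16: {{x4,x5},{x2,x4,x5}}
  V23: {{x2,x3},{x1,x2,x3}}
  V24: {{x1,x3},{x1,x2,x3}}
  V25: {{x3},{x1,x3},{x2,x3},{x1,x2,x3}}
  V34: {{x1,x2},{x1,x2,x3}} {{x1,x5},{x5,x6},{x1,x5,x6}}
  V35: {{x5},{x1,x5},{x2,x5},{x4,x5},{x5,x6},{x1,x5,x6},{x2,x4,x5}} {{x2,x3},{x1,x2,x3}}
  V36: {{x2,x4},{x4,x5},{x2,x4,x5}}
  V45: {{x1,x3},{x1,x2,x3}} {{x1,x5},{x5,x6},{x1,x5,x6}}
  V56: {{x4,x5},{x2,x4,x5}}
  V134: {{x1,x5},{x5,x6},{x1,x5,x6}}
  V135: {{x5},{x1,x5},{x2,x5},{x4,x5},{x5,x6},{x1,x5,x6},{x2,x4,x5}}
  V136: {{x4,x5},{x2,x4,x5}}
  V145: {{x1,x5},{x5,x6},{x1,x5,x6}}
  V156: {{x4,x5},{x2,x4,x5}}
  V234: {{x1,x2,x3}}
  V235: {{x2,x3},{x1,x2,x3}}
  V245: {{x1,x3},{x1,x2,x3}}
  V345: {{x1,x5},{x5,x6},{x1,x5,x6}} {{x1,x2,x3}}
  V356: {{x4,x5},{x2,x4,x5}}
  V1345: {{x1,x5},{x5,x6},{x1,x5,x6}}
  V1356: {{x4,x5},{x2,x4,x5}}
  V2345: {{x1,x2,x3}}
C dims 7,15,11,3; δ0: rk 6, SNF 1^6; δ1: rk 8, SNF 1^8; δ2: rk 3, SNF 1^3
degree 0: 7−6−0 = 1 → Ȟ^0 ≅ Z
degree 1: 15−8−6 = 1 → Ȟ^1 ≅ Z
degree 2: 11−3−8 = 0 → Ȟ^2 ≅ 0

Ȟ^0 = Z,  Ȟ^1 = Z,  Ȟ^2 = 0


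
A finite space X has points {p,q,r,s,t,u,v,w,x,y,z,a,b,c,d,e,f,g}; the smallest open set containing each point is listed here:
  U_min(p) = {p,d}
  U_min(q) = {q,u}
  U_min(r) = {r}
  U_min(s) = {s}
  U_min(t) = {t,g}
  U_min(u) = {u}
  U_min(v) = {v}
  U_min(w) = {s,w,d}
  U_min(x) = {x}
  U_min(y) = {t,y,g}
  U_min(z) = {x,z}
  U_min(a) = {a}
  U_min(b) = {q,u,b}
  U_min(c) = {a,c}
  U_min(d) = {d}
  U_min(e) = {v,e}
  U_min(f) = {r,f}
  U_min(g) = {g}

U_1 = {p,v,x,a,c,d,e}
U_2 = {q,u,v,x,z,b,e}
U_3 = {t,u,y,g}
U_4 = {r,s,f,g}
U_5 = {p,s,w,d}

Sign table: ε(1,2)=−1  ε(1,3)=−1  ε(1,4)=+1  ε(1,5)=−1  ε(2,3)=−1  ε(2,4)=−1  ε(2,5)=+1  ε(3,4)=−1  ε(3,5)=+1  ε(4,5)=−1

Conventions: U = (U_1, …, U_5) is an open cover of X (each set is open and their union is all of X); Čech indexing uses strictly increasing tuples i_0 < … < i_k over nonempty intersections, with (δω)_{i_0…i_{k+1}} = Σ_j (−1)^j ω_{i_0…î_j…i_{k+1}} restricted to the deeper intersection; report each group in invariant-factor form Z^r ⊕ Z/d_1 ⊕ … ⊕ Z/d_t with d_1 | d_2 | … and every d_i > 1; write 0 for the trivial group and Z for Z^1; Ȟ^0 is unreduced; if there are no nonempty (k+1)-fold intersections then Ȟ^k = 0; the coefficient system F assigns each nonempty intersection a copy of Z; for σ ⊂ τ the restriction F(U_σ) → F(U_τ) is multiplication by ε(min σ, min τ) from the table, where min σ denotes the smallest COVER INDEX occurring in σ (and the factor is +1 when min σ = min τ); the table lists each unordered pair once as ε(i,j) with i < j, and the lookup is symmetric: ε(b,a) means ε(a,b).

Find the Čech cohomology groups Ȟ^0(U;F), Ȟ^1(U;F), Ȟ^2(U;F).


nonempty intersections:
  U12={v,x,e} U15={p,d} U23={u} U34={g} U45={s}
C dims 5,5; δ0: rk 5, SNF 1^4·2
Ȟ^0: (5−5)−0=0 ⇒ 0
Ȟ^1: (5−0)−5=0 plus torsion [2] ⇒ Z/2
Ȟ^2: (0−0)−0=0 ⇒ 0

Ȟ^0 = 0; Ȟ^1 = Z/2; Ȟ^2 = 0


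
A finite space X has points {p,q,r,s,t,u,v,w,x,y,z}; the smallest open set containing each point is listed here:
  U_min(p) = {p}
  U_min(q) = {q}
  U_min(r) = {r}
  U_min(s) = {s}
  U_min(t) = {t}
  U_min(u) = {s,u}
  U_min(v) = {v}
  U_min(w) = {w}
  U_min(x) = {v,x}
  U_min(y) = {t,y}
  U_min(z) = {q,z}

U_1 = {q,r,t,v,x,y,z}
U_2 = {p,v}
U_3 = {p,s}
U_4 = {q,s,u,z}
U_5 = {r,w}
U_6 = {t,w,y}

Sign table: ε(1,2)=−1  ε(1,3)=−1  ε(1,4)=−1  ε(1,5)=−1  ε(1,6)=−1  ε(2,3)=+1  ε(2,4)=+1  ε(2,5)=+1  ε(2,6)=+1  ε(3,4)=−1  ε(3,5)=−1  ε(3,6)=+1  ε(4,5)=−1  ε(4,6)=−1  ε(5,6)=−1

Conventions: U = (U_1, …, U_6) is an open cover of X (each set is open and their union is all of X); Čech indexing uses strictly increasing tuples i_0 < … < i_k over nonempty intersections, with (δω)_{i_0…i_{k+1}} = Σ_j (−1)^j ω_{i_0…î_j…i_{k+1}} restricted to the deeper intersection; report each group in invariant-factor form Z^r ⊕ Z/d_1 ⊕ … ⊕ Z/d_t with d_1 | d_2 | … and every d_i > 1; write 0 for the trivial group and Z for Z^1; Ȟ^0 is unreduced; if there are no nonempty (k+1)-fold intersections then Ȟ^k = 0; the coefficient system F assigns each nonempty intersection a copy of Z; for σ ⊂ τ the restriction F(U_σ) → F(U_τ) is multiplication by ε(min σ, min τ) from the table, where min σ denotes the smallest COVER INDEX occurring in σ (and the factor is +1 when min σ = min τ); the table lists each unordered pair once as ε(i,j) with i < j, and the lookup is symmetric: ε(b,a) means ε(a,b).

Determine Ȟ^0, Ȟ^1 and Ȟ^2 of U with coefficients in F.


nerve of the cover:
  U12={v} U14={q,z} U15={r} U16={t,y} U23={p} U34={s} U56={w}
C dims 6,7; δ0: rk 6, SNF 1^5·2
Ȟ^0 = (6 − 6) − 0 = 0, so Ȟ^0 ≅ 0
Ȟ^1 = (7 − 0) − 6 = 1 plus torsion [2], so Ȟ^1 ≅ Z ⊕ Z/2
Ȟ^2 = (0 − 0) − 0 = 0, so Ȟ^2 ≅ 0

Ȟ^0 = 0, Ȟ^1 = Z ⊕ Z/2, Ȟ^2 = 0
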